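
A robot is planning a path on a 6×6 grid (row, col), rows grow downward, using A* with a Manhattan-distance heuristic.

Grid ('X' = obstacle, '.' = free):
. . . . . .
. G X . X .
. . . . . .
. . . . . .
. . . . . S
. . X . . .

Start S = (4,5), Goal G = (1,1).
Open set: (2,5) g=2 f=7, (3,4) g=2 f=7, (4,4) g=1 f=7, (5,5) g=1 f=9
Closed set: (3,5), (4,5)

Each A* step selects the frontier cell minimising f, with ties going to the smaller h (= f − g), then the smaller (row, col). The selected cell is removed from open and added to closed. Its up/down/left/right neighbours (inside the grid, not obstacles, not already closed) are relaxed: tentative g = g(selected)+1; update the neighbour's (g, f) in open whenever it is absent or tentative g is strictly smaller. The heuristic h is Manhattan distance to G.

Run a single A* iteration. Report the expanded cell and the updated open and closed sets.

step 1: expand (2,5) (f=7, h=5) → closed; open now [(1,5) g=3 f=7, (2,4) g=3 f=7, (3,4) g=2 f=7, (4,4) g=1 f=7, (5,5) g=1 f=9]

expanded=(2,5); open=[(1,5) g=3 f=7, (2,4) g=3 f=7, (3,4) g=2 f=7, (4,4) g=1 f=7, (5,5) g=1 f=9]; closed=[(2,5), (3,5), (4,5)]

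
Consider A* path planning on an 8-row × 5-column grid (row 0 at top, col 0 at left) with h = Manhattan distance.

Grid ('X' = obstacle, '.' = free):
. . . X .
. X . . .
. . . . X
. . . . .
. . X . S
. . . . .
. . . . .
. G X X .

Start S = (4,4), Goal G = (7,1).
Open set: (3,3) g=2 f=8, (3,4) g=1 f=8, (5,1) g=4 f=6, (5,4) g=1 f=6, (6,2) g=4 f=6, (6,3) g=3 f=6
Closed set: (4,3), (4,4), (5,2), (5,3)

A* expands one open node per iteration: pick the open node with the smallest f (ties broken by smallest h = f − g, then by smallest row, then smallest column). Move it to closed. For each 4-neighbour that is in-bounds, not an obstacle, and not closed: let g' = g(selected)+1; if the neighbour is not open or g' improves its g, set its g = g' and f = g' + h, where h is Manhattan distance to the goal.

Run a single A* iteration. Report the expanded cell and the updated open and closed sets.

step 1: expand (5,1) (f=6, h=2) → closed; open now [(3,3) g=2 f=8, (3,4) g=1 f=8, (4,1) g=5 f=8, (5,0) g=5 f=8, (5,4) g=1 f=6, (6,1) g=5 f=6, (6,2) g=4 f=6, (6,3) g=3 f=6]

expanded=(5,1); open=[(3,3) g=2 f=8, (3,4) g=1 f=8, (4,1) g=5 f=8, (5,0) g=5 f=8, (5,4) g=1 f=6, (6,1) g=5 f=6, (6,2) g=4 f=6, (6,3) g=3 f=6]; closed=[(4,3), (4,4), (5,1), (5,2), (5,3)]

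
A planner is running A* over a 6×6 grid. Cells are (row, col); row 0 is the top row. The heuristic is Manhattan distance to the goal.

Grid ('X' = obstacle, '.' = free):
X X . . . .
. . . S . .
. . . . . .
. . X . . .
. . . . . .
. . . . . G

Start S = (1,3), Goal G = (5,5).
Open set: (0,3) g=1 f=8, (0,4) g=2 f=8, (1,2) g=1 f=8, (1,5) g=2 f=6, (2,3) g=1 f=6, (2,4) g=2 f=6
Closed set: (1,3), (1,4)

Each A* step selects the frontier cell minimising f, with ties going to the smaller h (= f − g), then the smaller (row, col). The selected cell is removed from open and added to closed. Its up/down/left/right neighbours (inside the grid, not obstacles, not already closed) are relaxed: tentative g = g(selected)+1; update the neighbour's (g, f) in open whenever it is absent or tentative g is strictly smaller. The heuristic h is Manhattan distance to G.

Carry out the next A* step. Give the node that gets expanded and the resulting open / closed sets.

expanded=(1,5); open=[(0,3) g=1 f=8, (0,4) g=2 f=8, (0,5) g=3 f=8, (1,2) g=1 f=8, (2,3) g=1 f=6, (2,4) g=2 f=6, (2,5) g=3 f=6]; closed=[(1,3), (1,4), (1,5)]

step 1: expand (1,5) (f=6, h=4) → closed; open now [(0,3) g=1 f=8, (0,4) g=2 f=8, (0,5) g=3 f=8, (1,2) g=1 f=8, (2,3) g=1 f=6, (2,4) g=2 f=6, (2,5) g=3 f=6]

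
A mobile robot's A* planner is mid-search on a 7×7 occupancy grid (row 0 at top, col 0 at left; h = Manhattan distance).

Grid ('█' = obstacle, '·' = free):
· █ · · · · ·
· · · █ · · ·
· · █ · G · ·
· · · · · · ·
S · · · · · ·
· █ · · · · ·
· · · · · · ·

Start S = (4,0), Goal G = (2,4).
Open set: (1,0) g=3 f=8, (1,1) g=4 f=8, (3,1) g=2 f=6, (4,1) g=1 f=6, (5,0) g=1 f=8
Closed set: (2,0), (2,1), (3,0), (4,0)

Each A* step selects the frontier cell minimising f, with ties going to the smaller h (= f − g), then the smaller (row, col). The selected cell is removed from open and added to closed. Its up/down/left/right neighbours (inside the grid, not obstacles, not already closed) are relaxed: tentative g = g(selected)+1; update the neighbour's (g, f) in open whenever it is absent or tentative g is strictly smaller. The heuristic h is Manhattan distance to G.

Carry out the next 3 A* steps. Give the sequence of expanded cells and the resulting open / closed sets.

step 1: expand (3,1) (f=6, h=4) → closed; open now [(1,0) g=3 f=8, (1,1) g=4 f=8, (3,2) g=3 f=6, (4,1) g=1 f=6, (5,0) g=1 f=8]
step 2: expand (3,2) (f=6, h=3) → closed; open now [(1,0) g=3 f=8, (1,1) g=4 f=8, (3,3) g=4 f=6, (4,1) g=1 f=6, (4,2) g=4 f=8, (5,0) g=1 f=8]
step 3: expand (3,3) (f=6, h=2) → closed; open now [(1,0) g=3 f=8, (1,1) g=4 f=8, (2,3) g=5 f=6, (3,4) g=5 f=6, (4,1) g=1 f=6, (4,2) g=4 f=8, (4,3) g=5 f=8, (5,0) g=1 f=8]

order=[(3,1) → (3,2) → (3,3)]; open=[(1,0) g=3 f=8, (1,1) g=4 f=8, (2,3) g=5 f=6, (3,4) g=5 f=6, (4,1) g=1 f=6, (4,2) g=4 f=8, (4,3) g=5 f=8, (5,0) g=1 f=8]; closed=[(2,0), (2,1), (3,0), (3,1), (3,2), (3,3), (4,0)]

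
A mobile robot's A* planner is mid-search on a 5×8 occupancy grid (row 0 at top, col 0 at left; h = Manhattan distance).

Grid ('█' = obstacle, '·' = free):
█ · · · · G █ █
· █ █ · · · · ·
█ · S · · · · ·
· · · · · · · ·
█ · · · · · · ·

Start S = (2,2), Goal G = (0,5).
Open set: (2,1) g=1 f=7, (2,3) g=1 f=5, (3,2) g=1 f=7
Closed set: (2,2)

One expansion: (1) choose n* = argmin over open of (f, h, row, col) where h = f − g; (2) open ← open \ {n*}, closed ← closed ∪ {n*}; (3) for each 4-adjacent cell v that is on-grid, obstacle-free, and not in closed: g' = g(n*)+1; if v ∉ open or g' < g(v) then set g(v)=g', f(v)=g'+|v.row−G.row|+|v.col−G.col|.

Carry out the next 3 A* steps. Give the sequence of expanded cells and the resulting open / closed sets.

step 1: expand (2,3) (f=5, h=4) → closed; open now [(1,3) g=2 f=5, (2,1) g=1 f=7, (2,4) g=2 f=5, (3,2) g=1 f=7, (3,3) g=2 f=7]
step 2: expand (1,3) (f=5, h=3) → closed; open now [(0,3) g=3 f=5, (1,4) g=3 f=5, (2,1) g=1 f=7, (2,4) g=2 f=5, (3,2) g=1 f=7, (3,3) g=2 f=7]
step 3: expand (0,3) (f=5, h=2) → closed; open now [(0,2) g=4 f=7, (0,4) g=4 f=5, (1,4) g=3 f=5, (2,1) g=1 f=7, (2,4) g=2 f=5, (3,2) g=1 f=7, (3,3) g=2 f=7]

order=[(2,3) → (1,3) → (0,3)]; open=[(0,2) g=4 f=7, (0,4) g=4 f=5, (1,4) g=3 f=5, (2,1) g=1 f=7, (2,4) g=2 f=5, (3,2) g=1 f=7, (3,3) g=2 f=7]; closed=[(0,3), (1,3), (2,2), (2,3)]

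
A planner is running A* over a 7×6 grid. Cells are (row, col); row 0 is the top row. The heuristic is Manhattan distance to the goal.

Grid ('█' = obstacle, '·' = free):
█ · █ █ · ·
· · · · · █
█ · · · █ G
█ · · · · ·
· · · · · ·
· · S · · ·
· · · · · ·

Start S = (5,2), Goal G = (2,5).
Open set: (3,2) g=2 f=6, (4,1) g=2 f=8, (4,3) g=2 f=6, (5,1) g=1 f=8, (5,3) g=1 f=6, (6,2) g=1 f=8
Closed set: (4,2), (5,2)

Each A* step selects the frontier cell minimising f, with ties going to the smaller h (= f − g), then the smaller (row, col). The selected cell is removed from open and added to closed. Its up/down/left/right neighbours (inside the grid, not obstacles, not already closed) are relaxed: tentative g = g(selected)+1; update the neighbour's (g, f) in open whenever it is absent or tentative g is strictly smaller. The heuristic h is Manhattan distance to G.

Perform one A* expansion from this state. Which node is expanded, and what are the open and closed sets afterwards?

step 1: expand (3,2) (f=6, h=4) → closed; open now [(2,2) g=3 f=6, (3,1) g=3 f=8, (3,3) g=3 f=6, (4,1) g=2 f=8, (4,3) g=2 f=6, (5,1) g=1 f=8, (5,3) g=1 f=6, (6,2) g=1 f=8]

expanded=(3,2); open=[(2,2) g=3 f=6, (3,1) g=3 f=8, (3,3) g=3 f=6, (4,1) g=2 f=8, (4,3) g=2 f=6, (5,1) g=1 f=8, (5,3) g=1 f=6, (6,2) g=1 f=8]; closed=[(3,2), (4,2), (5,2)]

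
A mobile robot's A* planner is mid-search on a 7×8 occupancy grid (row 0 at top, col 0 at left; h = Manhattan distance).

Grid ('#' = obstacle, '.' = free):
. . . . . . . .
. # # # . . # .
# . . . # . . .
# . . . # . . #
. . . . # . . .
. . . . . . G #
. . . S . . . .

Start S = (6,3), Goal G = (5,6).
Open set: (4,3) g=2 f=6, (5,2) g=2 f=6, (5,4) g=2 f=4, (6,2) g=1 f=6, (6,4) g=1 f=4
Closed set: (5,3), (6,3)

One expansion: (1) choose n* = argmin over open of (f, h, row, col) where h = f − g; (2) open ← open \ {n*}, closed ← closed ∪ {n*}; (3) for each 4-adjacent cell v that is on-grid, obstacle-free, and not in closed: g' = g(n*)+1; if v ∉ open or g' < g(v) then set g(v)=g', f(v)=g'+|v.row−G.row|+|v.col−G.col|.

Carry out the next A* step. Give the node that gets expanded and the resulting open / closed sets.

expanded=(5,4); open=[(4,3) g=2 f=6, (5,2) g=2 f=6, (5,5) g=3 f=4, (6,2) g=1 f=6, (6,4) g=1 f=4]; closed=[(5,3), (5,4), (6,3)]

step 1: expand (5,4) (f=4, h=2) → closed; open now [(4,3) g=2 f=6, (5,2) g=2 f=6, (5,5) g=3 f=4, (6,2) g=1 f=6, (6,4) g=1 f=4]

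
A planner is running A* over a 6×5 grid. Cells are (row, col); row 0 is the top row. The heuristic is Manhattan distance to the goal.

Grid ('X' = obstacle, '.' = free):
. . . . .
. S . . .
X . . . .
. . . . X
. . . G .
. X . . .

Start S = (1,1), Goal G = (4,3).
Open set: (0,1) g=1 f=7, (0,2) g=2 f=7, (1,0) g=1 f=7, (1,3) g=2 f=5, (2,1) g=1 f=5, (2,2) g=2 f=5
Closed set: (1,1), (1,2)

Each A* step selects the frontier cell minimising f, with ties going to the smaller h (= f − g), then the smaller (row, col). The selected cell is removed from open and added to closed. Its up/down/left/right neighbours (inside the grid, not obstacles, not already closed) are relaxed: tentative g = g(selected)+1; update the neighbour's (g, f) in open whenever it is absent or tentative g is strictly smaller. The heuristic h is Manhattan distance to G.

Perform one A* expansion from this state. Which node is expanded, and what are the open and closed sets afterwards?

expanded=(1,3); open=[(0,1) g=1 f=7, (0,2) g=2 f=7, (0,3) g=3 f=7, (1,0) g=1 f=7, (1,4) g=3 f=7, (2,1) g=1 f=5, (2,2) g=2 f=5, (2,3) g=3 f=5]; closed=[(1,1), (1,2), (1,3)]

step 1: expand (1,3) (f=5, h=3) → closed; open now [(0,1) g=1 f=7, (0,2) g=2 f=7, (0,3) g=3 f=7, (1,0) g=1 f=7, (1,4) g=3 f=7, (2,1) g=1 f=5, (2,2) g=2 f=5, (2,3) g=3 f=5]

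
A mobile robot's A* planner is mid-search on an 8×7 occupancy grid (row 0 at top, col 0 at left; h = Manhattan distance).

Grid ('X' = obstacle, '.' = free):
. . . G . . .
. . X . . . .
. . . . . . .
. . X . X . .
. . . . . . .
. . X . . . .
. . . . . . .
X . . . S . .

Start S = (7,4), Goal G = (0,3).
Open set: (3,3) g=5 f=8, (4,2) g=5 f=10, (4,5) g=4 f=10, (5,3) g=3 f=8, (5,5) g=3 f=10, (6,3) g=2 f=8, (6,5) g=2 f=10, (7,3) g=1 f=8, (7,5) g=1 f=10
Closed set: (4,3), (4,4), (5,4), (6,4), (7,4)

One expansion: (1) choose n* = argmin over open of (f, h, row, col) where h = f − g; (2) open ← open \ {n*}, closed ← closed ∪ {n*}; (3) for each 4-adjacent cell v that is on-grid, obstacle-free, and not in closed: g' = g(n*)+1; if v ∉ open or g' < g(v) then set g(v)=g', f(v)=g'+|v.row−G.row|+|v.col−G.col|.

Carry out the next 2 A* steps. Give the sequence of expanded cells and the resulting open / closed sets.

step 1: expand (3,3) (f=8, h=3) → closed; open now [(2,3) g=6 f=8, (4,2) g=5 f=10, (4,5) g=4 f=10, (5,3) g=3 f=8, (5,5) g=3 f=10, (6,3) g=2 f=8, (6,5) g=2 f=10, (7,3) g=1 f=8, (7,5) g=1 f=10]
step 2: expand (2,3) (f=8, h=2) → closed; open now [(1,3) g=7 f=8, (2,2) g=7 f=10, (2,4) g=7 f=10, (4,2) g=5 f=10, (4,5) g=4 f=10, (5,3) g=3 f=8, (5,5) g=3 f=10, (6,3) g=2 f=8, (6,5) g=2 f=10, (7,3) g=1 f=8, (7,5) g=1 f=10]

order=[(3,3) → (2,3)]; open=[(1,3) g=7 f=8, (2,2) g=7 f=10, (2,4) g=7 f=10, (4,2) g=5 f=10, (4,5) g=4 f=10, (5,3) g=3 f=8, (5,5) g=3 f=10, (6,3) g=2 f=8, (6,5) g=2 f=10, (7,3) g=1 f=8, (7,5) g=1 f=10]; closed=[(2,3), (3,3), (4,3), (4,4), (5,4), (6,4), (7,4)]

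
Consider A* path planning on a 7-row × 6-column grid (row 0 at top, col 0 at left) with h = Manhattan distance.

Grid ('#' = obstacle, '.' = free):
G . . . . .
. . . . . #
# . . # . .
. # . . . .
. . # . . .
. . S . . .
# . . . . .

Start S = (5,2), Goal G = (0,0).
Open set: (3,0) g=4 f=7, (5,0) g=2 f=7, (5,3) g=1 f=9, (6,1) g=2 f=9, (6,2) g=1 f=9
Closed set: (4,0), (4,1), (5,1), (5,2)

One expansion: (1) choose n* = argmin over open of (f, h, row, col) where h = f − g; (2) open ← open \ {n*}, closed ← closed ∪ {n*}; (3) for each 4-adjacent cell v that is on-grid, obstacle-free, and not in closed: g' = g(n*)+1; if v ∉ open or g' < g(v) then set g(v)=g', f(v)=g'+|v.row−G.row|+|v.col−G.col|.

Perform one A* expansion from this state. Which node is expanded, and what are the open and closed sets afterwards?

expanded=(3,0); open=[(5,0) g=2 f=7, (5,3) g=1 f=9, (6,1) g=2 f=9, (6,2) g=1 f=9]; closed=[(3,0), (4,0), (4,1), (5,1), (5,2)]

step 1: expand (3,0) (f=7, h=3) → closed; open now [(5,0) g=2 f=7, (5,3) g=1 f=9, (6,1) g=2 f=9, (6,2) g=1 f=9]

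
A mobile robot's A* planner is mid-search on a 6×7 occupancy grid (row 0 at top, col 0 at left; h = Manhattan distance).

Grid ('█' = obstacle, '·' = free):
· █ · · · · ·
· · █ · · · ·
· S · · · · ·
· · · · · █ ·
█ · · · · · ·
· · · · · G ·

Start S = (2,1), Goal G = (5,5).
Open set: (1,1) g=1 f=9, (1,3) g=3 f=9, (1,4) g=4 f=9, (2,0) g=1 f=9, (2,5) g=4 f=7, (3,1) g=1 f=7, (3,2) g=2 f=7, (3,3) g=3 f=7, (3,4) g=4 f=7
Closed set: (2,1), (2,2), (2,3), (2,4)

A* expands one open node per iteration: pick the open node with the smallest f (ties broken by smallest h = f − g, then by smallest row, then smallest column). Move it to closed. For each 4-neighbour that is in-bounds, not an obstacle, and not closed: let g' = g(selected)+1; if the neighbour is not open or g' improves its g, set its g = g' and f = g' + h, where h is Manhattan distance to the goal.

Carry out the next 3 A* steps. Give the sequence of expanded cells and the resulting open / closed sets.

step 1: expand (2,5) (f=7, h=3) → closed; open now [(1,1) g=1 f=9, (1,3) g=3 f=9, (1,4) g=4 f=9, (1,5) g=5 f=9, (2,0) g=1 f=9, (2,6) g=5 f=9, (3,1) g=1 f=7, (3,2) g=2 f=7, (3,3) g=3 f=7, (3,4) g=4 f=7]
step 2: expand (3,4) (f=7, h=3) → closed; open now [(1,1) g=1 f=9, (1,3) g=3 f=9, (1,4) g=4 f=9, (1,5) g=5 f=9, (2,0) g=1 f=9, (2,6) g=5 f=9, (3,1) g=1 f=7, (3,2) g=2 f=7, (3,3) g=3 f=7, (4,4) g=5 f=7]
step 3: expand (4,4) (f=7, h=2) → closed; open now [(1,1) g=1 f=9, (1,3) g=3 f=9, (1,4) g=4 f=9, (1,5) g=5 f=9, (2,0) g=1 f=9, (2,6) g=5 f=9, (3,1) g=1 f=7, (3,2) g=2 f=7, (3,3) g=3 f=7, (4,3) g=6 f=9, (4,5) g=6 f=7, (5,4) g=6 f=7]

order=[(2,5) → (3,4) → (4,4)]; open=[(1,1) g=1 f=9, (1,3) g=3 f=9, (1,4) g=4 f=9, (1,5) g=5 f=9, (2,0) g=1 f=9, (2,6) g=5 f=9, (3,1) g=1 f=7, (3,2) g=2 f=7, (3,3) g=3 f=7, (4,3) g=6 f=9, (4,5) g=6 f=7, (5,4) g=6 f=7]; closed=[(2,1), (2,2), (2,3), (2,4), (2,5), (3,4), (4,4)]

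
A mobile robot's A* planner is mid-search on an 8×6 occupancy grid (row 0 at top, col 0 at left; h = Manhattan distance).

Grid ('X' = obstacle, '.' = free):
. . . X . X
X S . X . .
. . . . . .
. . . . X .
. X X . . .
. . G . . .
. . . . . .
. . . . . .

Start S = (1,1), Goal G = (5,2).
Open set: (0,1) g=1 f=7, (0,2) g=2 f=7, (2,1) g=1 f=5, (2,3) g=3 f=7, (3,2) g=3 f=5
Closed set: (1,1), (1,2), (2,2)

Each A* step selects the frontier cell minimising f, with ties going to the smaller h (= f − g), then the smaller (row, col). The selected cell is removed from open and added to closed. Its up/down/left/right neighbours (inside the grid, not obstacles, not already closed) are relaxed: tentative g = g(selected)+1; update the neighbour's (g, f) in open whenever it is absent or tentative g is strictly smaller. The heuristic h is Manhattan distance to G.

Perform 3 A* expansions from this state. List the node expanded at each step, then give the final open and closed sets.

order=[(3,2) → (2,1) → (3,1)]; open=[(0,1) g=1 f=7, (0,2) g=2 f=7, (2,0) g=2 f=7, (2,3) g=3 f=7, (3,0) g=3 f=7, (3,3) g=4 f=7]; closed=[(1,1), (1,2), (2,1), (2,2), (3,1), (3,2)]

step 1: expand (3,2) (f=5, h=2) → closed; open now [(0,1) g=1 f=7, (0,2) g=2 f=7, (2,1) g=1 f=5, (2,3) g=3 f=7, (3,1) g=4 f=7, (3,3) g=4 f=7]
step 2: expand (2,1) (f=5, h=4) → closed; open now [(0,1) g=1 f=7, (0,2) g=2 f=7, (2,0) g=2 f=7, (2,3) g=3 f=7, (3,1) g=2 f=5, (3,3) g=4 f=7]
step 3: expand (3,1) (f=5, h=3) → closed; open now [(0,1) g=1 f=7, (0,2) g=2 f=7, (2,0) g=2 f=7, (2,3) g=3 f=7, (3,0) g=3 f=7, (3,3) g=4 f=7]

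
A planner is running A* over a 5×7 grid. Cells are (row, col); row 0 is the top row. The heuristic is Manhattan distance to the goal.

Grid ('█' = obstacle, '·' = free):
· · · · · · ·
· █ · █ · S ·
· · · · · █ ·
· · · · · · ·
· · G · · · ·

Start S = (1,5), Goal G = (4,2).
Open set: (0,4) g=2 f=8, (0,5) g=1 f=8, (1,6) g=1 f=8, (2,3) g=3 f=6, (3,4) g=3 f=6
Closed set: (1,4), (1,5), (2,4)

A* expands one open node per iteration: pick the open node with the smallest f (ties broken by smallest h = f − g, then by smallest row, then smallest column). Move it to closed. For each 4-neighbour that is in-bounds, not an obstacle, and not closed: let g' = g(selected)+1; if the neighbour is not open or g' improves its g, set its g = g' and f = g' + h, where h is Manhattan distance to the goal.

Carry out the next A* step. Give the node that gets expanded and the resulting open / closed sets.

step 1: expand (2,3) (f=6, h=3) → closed; open now [(0,4) g=2 f=8, (0,5) g=1 f=8, (1,6) g=1 f=8, (2,2) g=4 f=6, (3,3) g=4 f=6, (3,4) g=3 f=6]

expanded=(2,3); open=[(0,4) g=2 f=8, (0,5) g=1 f=8, (1,6) g=1 f=8, (2,2) g=4 f=6, (3,3) g=4 f=6, (3,4) g=3 f=6]; closed=[(1,4), (1,5), (2,3), (2,4)]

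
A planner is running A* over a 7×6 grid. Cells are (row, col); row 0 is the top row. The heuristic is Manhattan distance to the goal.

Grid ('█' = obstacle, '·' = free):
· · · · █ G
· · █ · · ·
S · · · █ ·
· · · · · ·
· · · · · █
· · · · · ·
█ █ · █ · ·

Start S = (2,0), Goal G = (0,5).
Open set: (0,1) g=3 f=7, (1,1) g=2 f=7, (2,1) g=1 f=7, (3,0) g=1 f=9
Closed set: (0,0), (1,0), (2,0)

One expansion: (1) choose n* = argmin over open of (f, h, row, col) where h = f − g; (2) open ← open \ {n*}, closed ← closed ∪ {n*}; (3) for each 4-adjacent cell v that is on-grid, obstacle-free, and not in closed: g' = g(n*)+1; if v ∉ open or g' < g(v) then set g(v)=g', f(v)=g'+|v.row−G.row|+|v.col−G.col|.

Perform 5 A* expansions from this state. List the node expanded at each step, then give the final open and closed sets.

step 1: expand (0,1) (f=7, h=4) → closed; open now [(0,2) g=4 f=7, (1,1) g=2 f=7, (2,1) g=1 f=7, (3,0) g=1 f=9]
step 2: expand (0,2) (f=7, h=3) → closed; open now [(0,3) g=5 f=7, (1,1) g=2 f=7, (2,1) g=1 f=7, (3,0) g=1 f=9]
step 3: expand (0,3) (f=7, h=2) → closed; open now [(1,1) g=2 f=7, (1,3) g=6 f=9, (2,1) g=1 f=7, (3,0) g=1 f=9]
step 4: expand (1,1) (f=7, h=5) → closed; open now [(1,3) g=6 f=9, (2,1) g=1 f=7, (3,0) g=1 f=9]
step 5: expand (2,1) (f=7, h=6) → closed; open now [(1,3) g=6 f=9, (2,2) g=2 f=7, (3,0) g=1 f=9, (3,1) g=2 f=9]

order=[(0,1) → (0,2) → (0,3) → (1,1) → (2,1)]; open=[(1,3) g=6 f=9, (2,2) g=2 f=7, (3,0) g=1 f=9, (3,1) g=2 f=9]; closed=[(0,0), (0,1), (0,2), (0,3), (1,0), (1,1), (2,0), (2,1)]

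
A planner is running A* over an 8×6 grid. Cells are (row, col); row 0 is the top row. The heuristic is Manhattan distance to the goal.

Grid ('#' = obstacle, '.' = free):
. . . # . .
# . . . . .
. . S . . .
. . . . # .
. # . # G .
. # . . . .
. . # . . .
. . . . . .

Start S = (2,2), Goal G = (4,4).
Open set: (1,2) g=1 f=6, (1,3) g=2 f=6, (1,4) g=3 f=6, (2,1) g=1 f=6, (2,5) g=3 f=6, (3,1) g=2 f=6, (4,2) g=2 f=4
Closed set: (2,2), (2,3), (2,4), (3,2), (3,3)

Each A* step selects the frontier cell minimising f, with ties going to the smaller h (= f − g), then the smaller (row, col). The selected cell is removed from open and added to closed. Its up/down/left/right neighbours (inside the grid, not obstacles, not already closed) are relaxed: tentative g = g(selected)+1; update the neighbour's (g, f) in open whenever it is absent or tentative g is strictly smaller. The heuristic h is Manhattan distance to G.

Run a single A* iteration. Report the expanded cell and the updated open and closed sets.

expanded=(4,2); open=[(1,2) g=1 f=6, (1,3) g=2 f=6, (1,4) g=3 f=6, (2,1) g=1 f=6, (2,5) g=3 f=6, (3,1) g=2 f=6, (5,2) g=3 f=6]; closed=[(2,2), (2,3), (2,4), (3,2), (3,3), (4,2)]

step 1: expand (4,2) (f=4, h=2) → closed; open now [(1,2) g=1 f=6, (1,3) g=2 f=6, (1,4) g=3 f=6, (2,1) g=1 f=6, (2,5) g=3 f=6, (3,1) g=2 f=6, (5,2) g=3 f=6]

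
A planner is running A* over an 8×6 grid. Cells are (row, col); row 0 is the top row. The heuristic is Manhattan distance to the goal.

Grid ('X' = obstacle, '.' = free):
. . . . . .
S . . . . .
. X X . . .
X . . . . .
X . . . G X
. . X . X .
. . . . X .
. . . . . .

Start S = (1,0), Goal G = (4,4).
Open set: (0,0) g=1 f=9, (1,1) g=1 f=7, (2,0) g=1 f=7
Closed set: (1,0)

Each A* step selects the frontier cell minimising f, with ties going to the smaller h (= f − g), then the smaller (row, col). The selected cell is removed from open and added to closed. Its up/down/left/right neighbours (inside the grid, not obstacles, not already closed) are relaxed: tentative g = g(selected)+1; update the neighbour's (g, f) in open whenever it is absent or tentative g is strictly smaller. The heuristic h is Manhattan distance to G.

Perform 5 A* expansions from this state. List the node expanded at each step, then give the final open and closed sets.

order=[(1,1) → (1,2) → (1,3) → (1,4) → (2,4)]; open=[(0,0) g=1 f=9, (0,1) g=2 f=9, (0,2) g=3 f=9, (0,3) g=4 f=9, (0,4) g=5 f=9, (1,5) g=5 f=9, (2,0) g=1 f=7, (2,3) g=4 f=7, (2,5) g=6 f=9, (3,4) g=6 f=7]; closed=[(1,0), (1,1), (1,2), (1,3), (1,4), (2,4)]

step 1: expand (1,1) (f=7, h=6) → closed; open now [(0,0) g=1 f=9, (0,1) g=2 f=9, (1,2) g=2 f=7, (2,0) g=1 f=7]
step 2: expand (1,2) (f=7, h=5) → closed; open now [(0,0) g=1 f=9, (0,1) g=2 f=9, (0,2) g=3 f=9, (1,3) g=3 f=7, (2,0) g=1 f=7]
step 3: expand (1,3) (f=7, h=4) → closed; open now [(0,0) g=1 f=9, (0,1) g=2 f=9, (0,2) g=3 f=9, (0,3) g=4 f=9, (1,4) g=4 f=7, (2,0) g=1 f=7, (2,3) g=4 f=7]
step 4: expand (1,4) (f=7, h=3) → closed; open now [(0,0) g=1 f=9, (0,1) g=2 f=9, (0,2) g=3 f=9, (0,3) g=4 f=9, (0,4) g=5 f=9, (1,5) g=5 f=9, (2,0) g=1 f=7, (2,3) g=4 f=7, (2,4) g=5 f=7]
step 5: expand (2,4) (f=7, h=2) → closed; open now [(0,0) g=1 f=9, (0,1) g=2 f=9, (0,2) g=3 f=9, (0,3) g=4 f=9, (0,4) g=5 f=9, (1,5) g=5 f=9, (2,0) g=1 f=7, (2,3) g=4 f=7, (2,5) g=6 f=9, (3,4) g=6 f=7]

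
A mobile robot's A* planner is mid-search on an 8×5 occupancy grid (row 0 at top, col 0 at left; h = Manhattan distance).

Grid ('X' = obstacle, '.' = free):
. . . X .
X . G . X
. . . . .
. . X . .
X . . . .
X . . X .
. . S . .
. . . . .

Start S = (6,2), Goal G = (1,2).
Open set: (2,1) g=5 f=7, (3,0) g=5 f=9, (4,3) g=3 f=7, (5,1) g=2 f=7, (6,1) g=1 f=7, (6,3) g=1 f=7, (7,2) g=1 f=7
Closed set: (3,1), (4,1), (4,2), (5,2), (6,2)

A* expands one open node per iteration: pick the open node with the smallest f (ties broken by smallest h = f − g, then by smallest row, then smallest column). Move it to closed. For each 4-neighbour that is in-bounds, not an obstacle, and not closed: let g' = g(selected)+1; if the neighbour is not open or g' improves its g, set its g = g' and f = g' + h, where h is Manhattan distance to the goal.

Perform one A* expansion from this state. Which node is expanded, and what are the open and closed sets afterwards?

expanded=(2,1); open=[(1,1) g=6 f=7, (2,0) g=6 f=9, (2,2) g=6 f=7, (3,0) g=5 f=9, (4,3) g=3 f=7, (5,1) g=2 f=7, (6,1) g=1 f=7, (6,3) g=1 f=7, (7,2) g=1 f=7]; closed=[(2,1), (3,1), (4,1), (4,2), (5,2), (6,2)]

step 1: expand (2,1) (f=7, h=2) → closed; open now [(1,1) g=6 f=7, (2,0) g=6 f=9, (2,2) g=6 f=7, (3,0) g=5 f=9, (4,3) g=3 f=7, (5,1) g=2 f=7, (6,1) g=1 f=7, (6,3) g=1 f=7, (7,2) g=1 f=7]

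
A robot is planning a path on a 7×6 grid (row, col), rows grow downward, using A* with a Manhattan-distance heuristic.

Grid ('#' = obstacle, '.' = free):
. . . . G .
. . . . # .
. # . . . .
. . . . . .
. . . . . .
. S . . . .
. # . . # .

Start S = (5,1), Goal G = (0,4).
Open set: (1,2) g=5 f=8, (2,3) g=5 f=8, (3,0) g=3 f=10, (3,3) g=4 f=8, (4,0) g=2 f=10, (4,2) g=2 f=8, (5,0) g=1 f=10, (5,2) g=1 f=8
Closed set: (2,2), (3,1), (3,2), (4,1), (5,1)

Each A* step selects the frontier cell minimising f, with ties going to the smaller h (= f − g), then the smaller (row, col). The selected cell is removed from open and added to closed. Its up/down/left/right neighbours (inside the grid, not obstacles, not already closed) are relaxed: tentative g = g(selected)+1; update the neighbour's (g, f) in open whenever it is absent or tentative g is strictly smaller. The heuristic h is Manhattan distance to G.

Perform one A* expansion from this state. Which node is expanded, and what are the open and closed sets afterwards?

step 1: expand (1,2) (f=8, h=3) → closed; open now [(0,2) g=6 f=8, (1,1) g=6 f=10, (1,3) g=6 f=8, (2,3) g=5 f=8, (3,0) g=3 f=10, (3,3) g=4 f=8, (4,0) g=2 f=10, (4,2) g=2 f=8, (5,0) g=1 f=10, (5,2) g=1 f=8]

expanded=(1,2); open=[(0,2) g=6 f=8, (1,1) g=6 f=10, (1,3) g=6 f=8, (2,3) g=5 f=8, (3,0) g=3 f=10, (3,3) g=4 f=8, (4,0) g=2 f=10, (4,2) g=2 f=8, (5,0) g=1 f=10, (5,2) g=1 f=8]; closed=[(1,2), (2,2), (3,1), (3,2), (4,1), (5,1)]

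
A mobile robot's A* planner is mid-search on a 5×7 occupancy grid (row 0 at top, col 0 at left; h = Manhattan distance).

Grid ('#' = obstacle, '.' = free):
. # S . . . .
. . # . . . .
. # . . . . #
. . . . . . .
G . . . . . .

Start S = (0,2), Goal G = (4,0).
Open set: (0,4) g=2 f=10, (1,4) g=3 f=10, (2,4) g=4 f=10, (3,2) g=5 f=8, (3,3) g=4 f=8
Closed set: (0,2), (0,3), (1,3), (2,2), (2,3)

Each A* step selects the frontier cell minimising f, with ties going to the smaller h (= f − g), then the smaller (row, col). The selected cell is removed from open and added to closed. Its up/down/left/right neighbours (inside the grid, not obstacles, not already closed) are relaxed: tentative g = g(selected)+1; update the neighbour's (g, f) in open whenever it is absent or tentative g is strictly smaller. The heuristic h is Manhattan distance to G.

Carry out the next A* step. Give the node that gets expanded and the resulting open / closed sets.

step 1: expand (3,2) (f=8, h=3) → closed; open now [(0,4) g=2 f=10, (1,4) g=3 f=10, (2,4) g=4 f=10, (3,1) g=6 f=8, (3,3) g=4 f=8, (4,2) g=6 f=8]

expanded=(3,2); open=[(0,4) g=2 f=10, (1,4) g=3 f=10, (2,4) g=4 f=10, (3,1) g=6 f=8, (3,3) g=4 f=8, (4,2) g=6 f=8]; closed=[(0,2), (0,3), (1,3), (2,2), (2,3), (3,2)]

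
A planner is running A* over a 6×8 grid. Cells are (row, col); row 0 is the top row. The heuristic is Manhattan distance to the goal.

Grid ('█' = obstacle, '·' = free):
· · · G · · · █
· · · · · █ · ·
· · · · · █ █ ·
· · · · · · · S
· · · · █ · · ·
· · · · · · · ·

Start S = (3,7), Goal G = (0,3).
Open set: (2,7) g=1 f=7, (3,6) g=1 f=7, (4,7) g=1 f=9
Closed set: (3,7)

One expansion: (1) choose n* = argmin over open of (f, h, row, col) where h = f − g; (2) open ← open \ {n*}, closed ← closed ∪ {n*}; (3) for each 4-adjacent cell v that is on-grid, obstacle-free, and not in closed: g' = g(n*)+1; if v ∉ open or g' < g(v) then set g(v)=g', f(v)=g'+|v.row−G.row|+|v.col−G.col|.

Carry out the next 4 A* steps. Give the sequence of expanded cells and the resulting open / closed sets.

step 1: expand (2,7) (f=7, h=6) → closed; open now [(1,7) g=2 f=7, (3,6) g=1 f=7, (4,7) g=1 f=9]
step 2: expand (1,7) (f=7, h=5) → closed; open now [(1,6) g=3 f=7, (3,6) g=1 f=7, (4,7) g=1 f=9]
step 3: expand (1,6) (f=7, h=4) → closed; open now [(0,6) g=4 f=7, (3,6) g=1 f=7, (4,7) g=1 f=9]
step 4: expand (0,6) (f=7, h=3) → closed; open now [(0,5) g=5 f=7, (3,6) g=1 f=7, (4,7) g=1 f=9]

order=[(2,7) → (1,7) → (1,6) → (0,6)]; open=[(0,5) g=5 f=7, (3,6) g=1 f=7, (4,7) g=1 f=9]; closed=[(0,6), (1,6), (1,7), (2,7), (3,7)]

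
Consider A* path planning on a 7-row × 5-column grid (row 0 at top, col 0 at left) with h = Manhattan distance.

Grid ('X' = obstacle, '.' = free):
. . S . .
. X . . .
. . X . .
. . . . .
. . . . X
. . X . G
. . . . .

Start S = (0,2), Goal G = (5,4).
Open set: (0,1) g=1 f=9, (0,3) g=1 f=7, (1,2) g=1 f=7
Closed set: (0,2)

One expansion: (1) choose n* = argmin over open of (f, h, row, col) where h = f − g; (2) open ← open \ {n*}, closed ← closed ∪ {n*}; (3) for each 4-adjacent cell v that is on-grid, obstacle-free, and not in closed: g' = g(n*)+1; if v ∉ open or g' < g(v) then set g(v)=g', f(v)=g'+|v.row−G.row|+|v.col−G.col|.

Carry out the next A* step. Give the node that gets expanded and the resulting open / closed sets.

step 1: expand (0,3) (f=7, h=6) → closed; open now [(0,1) g=1 f=9, (0,4) g=2 f=7, (1,2) g=1 f=7, (1,3) g=2 f=7]

expanded=(0,3); open=[(0,1) g=1 f=9, (0,4) g=2 f=7, (1,2) g=1 f=7, (1,3) g=2 f=7]; closed=[(0,2), (0,3)]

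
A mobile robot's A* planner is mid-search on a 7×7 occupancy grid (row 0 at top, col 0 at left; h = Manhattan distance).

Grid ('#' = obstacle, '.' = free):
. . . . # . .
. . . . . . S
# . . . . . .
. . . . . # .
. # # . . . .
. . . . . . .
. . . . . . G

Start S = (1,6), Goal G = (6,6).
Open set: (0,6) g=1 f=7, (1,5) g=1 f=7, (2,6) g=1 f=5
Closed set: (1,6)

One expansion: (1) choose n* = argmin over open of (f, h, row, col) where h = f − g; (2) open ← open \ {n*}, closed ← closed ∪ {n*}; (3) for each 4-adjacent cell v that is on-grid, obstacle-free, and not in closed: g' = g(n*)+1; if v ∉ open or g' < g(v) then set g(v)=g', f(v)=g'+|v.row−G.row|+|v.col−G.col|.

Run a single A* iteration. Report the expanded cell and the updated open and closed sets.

expanded=(2,6); open=[(0,6) g=1 f=7, (1,5) g=1 f=7, (2,5) g=2 f=7, (3,6) g=2 f=5]; closed=[(1,6), (2,6)]

step 1: expand (2,6) (f=5, h=4) → closed; open now [(0,6) g=1 f=7, (1,5) g=1 f=7, (2,5) g=2 f=7, (3,6) g=2 f=5]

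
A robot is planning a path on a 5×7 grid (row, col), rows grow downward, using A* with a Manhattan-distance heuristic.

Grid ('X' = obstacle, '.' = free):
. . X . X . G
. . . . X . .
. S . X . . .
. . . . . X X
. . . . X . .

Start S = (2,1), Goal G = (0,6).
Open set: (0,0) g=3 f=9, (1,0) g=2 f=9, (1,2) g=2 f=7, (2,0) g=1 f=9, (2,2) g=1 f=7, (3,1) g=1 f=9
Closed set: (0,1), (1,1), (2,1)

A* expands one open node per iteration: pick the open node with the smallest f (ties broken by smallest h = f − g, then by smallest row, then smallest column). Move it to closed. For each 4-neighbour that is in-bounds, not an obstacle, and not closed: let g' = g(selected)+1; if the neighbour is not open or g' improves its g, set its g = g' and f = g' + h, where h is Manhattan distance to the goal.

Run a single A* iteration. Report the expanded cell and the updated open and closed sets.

step 1: expand (1,2) (f=7, h=5) → closed; open now [(0,0) g=3 f=9, (1,0) g=2 f=9, (1,3) g=3 f=7, (2,0) g=1 f=9, (2,2) g=1 f=7, (3,1) g=1 f=9]

expanded=(1,2); open=[(0,0) g=3 f=9, (1,0) g=2 f=9, (1,3) g=3 f=7, (2,0) g=1 f=9, (2,2) g=1 f=7, (3,1) g=1 f=9]; closed=[(0,1), (1,1), (1,2), (2,1)]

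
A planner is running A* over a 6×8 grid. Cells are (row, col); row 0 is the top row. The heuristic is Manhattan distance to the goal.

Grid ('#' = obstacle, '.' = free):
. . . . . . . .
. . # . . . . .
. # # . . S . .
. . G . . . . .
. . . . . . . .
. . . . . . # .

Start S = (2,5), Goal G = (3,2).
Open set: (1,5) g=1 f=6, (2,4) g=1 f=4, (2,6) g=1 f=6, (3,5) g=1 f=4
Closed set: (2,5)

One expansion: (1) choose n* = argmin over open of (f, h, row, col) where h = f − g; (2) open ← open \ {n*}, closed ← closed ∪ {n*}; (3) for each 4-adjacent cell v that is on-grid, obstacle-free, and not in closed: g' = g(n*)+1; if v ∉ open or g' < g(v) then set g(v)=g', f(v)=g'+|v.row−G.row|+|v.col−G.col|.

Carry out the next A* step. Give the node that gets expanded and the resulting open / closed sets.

expanded=(2,4); open=[(1,4) g=2 f=6, (1,5) g=1 f=6, (2,3) g=2 f=4, (2,6) g=1 f=6, (3,4) g=2 f=4, (3,5) g=1 f=4]; closed=[(2,4), (2,5)]

step 1: expand (2,4) (f=4, h=3) → closed; open now [(1,4) g=2 f=6, (1,5) g=1 f=6, (2,3) g=2 f=4, (2,6) g=1 f=6, (3,4) g=2 f=4, (3,5) g=1 f=4]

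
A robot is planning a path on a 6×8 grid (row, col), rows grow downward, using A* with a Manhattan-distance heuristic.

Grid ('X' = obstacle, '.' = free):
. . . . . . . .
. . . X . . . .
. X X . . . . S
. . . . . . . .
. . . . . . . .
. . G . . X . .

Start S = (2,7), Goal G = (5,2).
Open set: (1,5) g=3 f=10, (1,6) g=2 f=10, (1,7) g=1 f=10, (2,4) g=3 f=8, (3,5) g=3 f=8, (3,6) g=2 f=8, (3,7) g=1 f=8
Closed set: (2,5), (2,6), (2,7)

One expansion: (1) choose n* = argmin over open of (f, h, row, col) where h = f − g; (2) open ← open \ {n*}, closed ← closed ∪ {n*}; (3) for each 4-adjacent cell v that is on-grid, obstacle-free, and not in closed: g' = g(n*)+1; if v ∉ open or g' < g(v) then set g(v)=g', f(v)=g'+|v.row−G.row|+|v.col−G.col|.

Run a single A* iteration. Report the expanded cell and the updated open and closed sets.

step 1: expand (2,4) (f=8, h=5) → closed; open now [(1,4) g=4 f=10, (1,5) g=3 f=10, (1,6) g=2 f=10, (1,7) g=1 f=10, (2,3) g=4 f=8, (3,4) g=4 f=8, (3,5) g=3 f=8, (3,6) g=2 f=8, (3,7) g=1 f=8]

expanded=(2,4); open=[(1,4) g=4 f=10, (1,5) g=3 f=10, (1,6) g=2 f=10, (1,7) g=1 f=10, (2,3) g=4 f=8, (3,4) g=4 f=8, (3,5) g=3 f=8, (3,6) g=2 f=8, (3,7) g=1 f=8]; closed=[(2,4), (2,5), (2,6), (2,7)]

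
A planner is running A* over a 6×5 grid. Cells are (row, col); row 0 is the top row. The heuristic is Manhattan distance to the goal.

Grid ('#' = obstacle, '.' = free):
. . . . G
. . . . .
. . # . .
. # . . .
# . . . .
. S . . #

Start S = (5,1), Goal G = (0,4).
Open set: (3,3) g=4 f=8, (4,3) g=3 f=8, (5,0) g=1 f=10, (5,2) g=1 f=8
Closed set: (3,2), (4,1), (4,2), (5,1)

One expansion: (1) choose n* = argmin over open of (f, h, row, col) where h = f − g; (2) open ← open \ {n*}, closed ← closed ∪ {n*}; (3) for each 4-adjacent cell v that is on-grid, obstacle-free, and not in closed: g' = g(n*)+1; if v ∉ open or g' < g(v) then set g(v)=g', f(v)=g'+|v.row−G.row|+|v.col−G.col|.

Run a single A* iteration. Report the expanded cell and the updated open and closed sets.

expanded=(3,3); open=[(2,3) g=5 f=8, (3,4) g=5 f=8, (4,3) g=3 f=8, (5,0) g=1 f=10, (5,2) g=1 f=8]; closed=[(3,2), (3,3), (4,1), (4,2), (5,1)]

step 1: expand (3,3) (f=8, h=4) → closed; open now [(2,3) g=5 f=8, (3,4) g=5 f=8, (4,3) g=3 f=8, (5,0) g=1 f=10, (5,2) g=1 f=8]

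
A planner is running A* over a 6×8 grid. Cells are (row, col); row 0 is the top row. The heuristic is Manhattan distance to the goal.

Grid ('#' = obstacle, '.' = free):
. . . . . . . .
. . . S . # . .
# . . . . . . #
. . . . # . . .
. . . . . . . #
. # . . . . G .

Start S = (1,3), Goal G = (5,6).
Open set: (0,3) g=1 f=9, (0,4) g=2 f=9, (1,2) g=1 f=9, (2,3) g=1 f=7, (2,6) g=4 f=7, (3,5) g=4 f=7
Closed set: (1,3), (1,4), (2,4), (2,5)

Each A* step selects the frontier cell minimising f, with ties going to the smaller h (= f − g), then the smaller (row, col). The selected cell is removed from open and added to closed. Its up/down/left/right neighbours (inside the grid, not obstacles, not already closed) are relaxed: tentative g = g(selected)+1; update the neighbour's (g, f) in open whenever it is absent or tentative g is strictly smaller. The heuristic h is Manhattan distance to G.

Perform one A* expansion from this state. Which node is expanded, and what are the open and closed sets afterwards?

step 1: expand (2,6) (f=7, h=3) → closed; open now [(0,3) g=1 f=9, (0,4) g=2 f=9, (1,2) g=1 f=9, (1,6) g=5 f=9, (2,3) g=1 f=7, (3,5) g=4 f=7, (3,6) g=5 f=7]

expanded=(2,6); open=[(0,3) g=1 f=9, (0,4) g=2 f=9, (1,2) g=1 f=9, (1,6) g=5 f=9, (2,3) g=1 f=7, (3,5) g=4 f=7, (3,6) g=5 f=7]; closed=[(1,3), (1,4), (2,4), (2,5), (2,6)]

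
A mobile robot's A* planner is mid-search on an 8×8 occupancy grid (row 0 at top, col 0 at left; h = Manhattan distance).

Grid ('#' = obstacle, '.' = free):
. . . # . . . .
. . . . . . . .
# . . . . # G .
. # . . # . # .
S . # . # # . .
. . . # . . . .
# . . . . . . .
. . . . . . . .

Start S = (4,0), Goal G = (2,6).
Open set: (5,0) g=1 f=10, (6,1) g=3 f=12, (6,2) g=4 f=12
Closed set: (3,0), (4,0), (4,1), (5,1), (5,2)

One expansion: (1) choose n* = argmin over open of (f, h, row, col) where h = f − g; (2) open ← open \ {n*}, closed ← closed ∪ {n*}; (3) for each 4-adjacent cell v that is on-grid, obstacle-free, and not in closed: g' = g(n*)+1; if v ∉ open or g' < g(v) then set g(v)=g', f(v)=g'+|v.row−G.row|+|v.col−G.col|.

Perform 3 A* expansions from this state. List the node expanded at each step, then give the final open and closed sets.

order=[(5,0) → (6,2) → (6,3)]; open=[(6,1) g=3 f=12, (6,4) g=6 f=12, (7,2) g=5 f=14, (7,3) g=6 f=14]; closed=[(3,0), (4,0), (4,1), (5,0), (5,1), (5,2), (6,2), (6,3)]

step 1: expand (5,0) (f=10, h=9) → closed; open now [(6,1) g=3 f=12, (6,2) g=4 f=12]
step 2: expand (6,2) (f=12, h=8) → closed; open now [(6,1) g=3 f=12, (6,3) g=5 f=12, (7,2) g=5 f=14]
step 3: expand (6,3) (f=12, h=7) → closed; open now [(6,1) g=3 f=12, (6,4) g=6 f=12, (7,2) g=5 f=14, (7,3) g=6 f=14]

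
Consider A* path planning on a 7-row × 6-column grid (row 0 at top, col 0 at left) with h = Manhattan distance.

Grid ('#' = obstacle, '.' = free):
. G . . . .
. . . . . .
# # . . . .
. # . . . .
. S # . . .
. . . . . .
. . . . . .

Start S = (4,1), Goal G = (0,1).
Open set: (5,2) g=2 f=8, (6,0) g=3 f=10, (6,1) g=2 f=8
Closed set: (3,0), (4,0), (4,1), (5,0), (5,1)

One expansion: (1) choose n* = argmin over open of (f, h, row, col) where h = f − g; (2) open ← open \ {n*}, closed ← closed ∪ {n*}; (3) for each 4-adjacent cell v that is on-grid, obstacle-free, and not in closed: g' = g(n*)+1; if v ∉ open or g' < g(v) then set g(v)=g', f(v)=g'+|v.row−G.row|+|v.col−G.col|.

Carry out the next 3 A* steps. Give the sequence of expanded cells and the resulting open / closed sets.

step 1: expand (5,2) (f=8, h=6) → closed; open now [(5,3) g=3 f=10, (6,0) g=3 f=10, (6,1) g=2 f=8, (6,2) g=3 f=10]
step 2: expand (6,1) (f=8, h=6) → closed; open now [(5,3) g=3 f=10, (6,0) g=3 f=10, (6,2) g=3 f=10]
step 3: expand (5,3) (f=10, h=7) → closed; open now [(4,3) g=4 f=10, (5,4) g=4 f=12, (6,0) g=3 f=10, (6,2) g=3 f=10, (6,3) g=4 f=12]

order=[(5,2) → (6,1) → (5,3)]; open=[(4,3) g=4 f=10, (5,4) g=4 f=12, (6,0) g=3 f=10, (6,2) g=3 f=10, (6,3) g=4 f=12]; closed=[(3,0), (4,0), (4,1), (5,0), (5,1), (5,2), (5,3), (6,1)]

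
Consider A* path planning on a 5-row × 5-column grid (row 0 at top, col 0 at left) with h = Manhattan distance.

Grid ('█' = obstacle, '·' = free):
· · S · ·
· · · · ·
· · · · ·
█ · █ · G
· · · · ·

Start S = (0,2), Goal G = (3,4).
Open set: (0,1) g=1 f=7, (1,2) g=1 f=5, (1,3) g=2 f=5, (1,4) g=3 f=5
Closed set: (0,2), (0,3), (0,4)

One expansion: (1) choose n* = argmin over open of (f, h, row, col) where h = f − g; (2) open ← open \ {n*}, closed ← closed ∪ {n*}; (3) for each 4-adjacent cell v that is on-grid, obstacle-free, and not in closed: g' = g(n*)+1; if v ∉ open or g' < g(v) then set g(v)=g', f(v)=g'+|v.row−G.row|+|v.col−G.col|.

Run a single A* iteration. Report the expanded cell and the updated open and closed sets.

step 1: expand (1,4) (f=5, h=2) → closed; open now [(0,1) g=1 f=7, (1,2) g=1 f=5, (1,3) g=2 f=5, (2,4) g=4 f=5]

expanded=(1,4); open=[(0,1) g=1 f=7, (1,2) g=1 f=5, (1,3) g=2 f=5, (2,4) g=4 f=5]; closed=[(0,2), (0,3), (0,4), (1,4)]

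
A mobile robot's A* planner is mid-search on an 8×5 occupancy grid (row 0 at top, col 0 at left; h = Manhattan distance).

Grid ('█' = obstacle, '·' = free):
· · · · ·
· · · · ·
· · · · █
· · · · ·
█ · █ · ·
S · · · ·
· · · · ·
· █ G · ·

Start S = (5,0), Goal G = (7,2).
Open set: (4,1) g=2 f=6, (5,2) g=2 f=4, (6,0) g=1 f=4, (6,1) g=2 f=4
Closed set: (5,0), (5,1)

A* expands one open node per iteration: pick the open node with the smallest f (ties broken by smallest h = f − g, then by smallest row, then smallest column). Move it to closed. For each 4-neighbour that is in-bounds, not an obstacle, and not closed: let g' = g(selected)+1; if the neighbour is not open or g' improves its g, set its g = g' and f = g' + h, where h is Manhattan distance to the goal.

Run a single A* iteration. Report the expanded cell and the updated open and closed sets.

step 1: expand (5,2) (f=4, h=2) → closed; open now [(4,1) g=2 f=6, (5,3) g=3 f=6, (6,0) g=1 f=4, (6,1) g=2 f=4, (6,2) g=3 f=4]

expanded=(5,2); open=[(4,1) g=2 f=6, (5,3) g=3 f=6, (6,0) g=1 f=4, (6,1) g=2 f=4, (6,2) g=3 f=4]; closed=[(5,0), (5,1), (5,2)]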